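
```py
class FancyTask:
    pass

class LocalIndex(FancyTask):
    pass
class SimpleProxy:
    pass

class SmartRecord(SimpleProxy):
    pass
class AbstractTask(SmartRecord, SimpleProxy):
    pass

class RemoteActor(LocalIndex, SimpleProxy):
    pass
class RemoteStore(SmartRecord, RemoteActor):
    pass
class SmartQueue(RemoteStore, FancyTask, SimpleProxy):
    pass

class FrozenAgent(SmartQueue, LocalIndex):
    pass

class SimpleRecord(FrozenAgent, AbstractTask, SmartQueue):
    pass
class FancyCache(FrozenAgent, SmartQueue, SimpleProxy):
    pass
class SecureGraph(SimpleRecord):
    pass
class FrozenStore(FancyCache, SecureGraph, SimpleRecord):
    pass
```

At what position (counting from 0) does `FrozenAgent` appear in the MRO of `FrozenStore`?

L[FrozenStore] = FrozenStore + merge(L[FancyCache], L[SecureGraph], L[SimpleRecord], [FancyCache SecureGraph SimpleRecord])
  take FancyCache:  [FancyCache FrozenAgent SmartQueue RemoteStore SmartRecord RemoteActor LocalIndex FancyTask SimpleProxy object] + [SecureGraph SimpleRecord FrozenAgent AbstractTask SmartQueue RemoteStore SmartRecord RemoteActor LocalIndex FancyTask SimpleProxy object] + [SimpleRecord FrozenAgent AbstractTask SmartQueue RemoteStore SmartRecord RemoteActor LocalIndex FancyTask SimpleProxy object] + [FancyCache SecureGraph SimpleRecord]
  take SecureGraph:  [FrozenAgent SmartQueue RemoteStore SmartRecord RemoteActor LocalIndex FancyTask SimpleProxy object] + [SecureGraph SimpleRecord FrozenAgent AbstractTask SmartQueue RemoteStore SmartRecord RemoteActor LocalIndex FancyTask SimpleProxy object] + [SimpleRecord FrozenAgent AbstractTask SmartQueue RemoteStore SmartRecord RemoteActor LocalIndex FancyTask SimpleProxy object] + [SecureGraph SimpleRecord]
  take SimpleRecord:  [FrozenAgent SmartQueue RemoteStore SmartRecord RemoteActor LocalIndex FancyTask SimpleProxy object] + [SimpleRecord FrozenAgent AbstractTask SmartQueue RemoteStore SmartRecord RemoteActor LocalIndex FancyTask SimpleProxy object] + [SimpleRecord FrozenAgent AbstractTask SmartQueue RemoteStore SmartRecord RemoteActor LocalIndex FancyTask SimpleProxy object] + [SimpleRecord]
  take FrozenAgent:  [FrozenAgent SmartQueue RemoteStore SmartRecord RemoteActor LocalIndex FancyTask SimpleProxy object] + [FrozenAgent AbstractTask SmartQueue RemoteStore SmartRecord RemoteActor LocalIndex FancyTask SimpleProxy object] + [FrozenAgent AbstractTask SmartQueue RemoteStore SmartRecord RemoteActor LocalIndex FancyTask SimpleProxy object]
  take AbstractTask:  [SmartQueue RemoteStore SmartRecord RemoteActor LocalIndex FancyTask SimpleProxy object] + [AbstractTask SmartQueue RemoteStore SmartRecord RemoteActor LocalIndex FancyTask SimpleProxy object] + [AbstractTask SmartQueue RemoteStore SmartRecord RemoteActor LocalIndex FancyTask SimpleProxy object]
  take SmartQueue:  [SmartQueue RemoteStore SmartRecord RemoteActor LocalIndex FancyTask SimpleProxy object] + [SmartQueue RemoteStore SmartRecord RemoteActor LocalIndex FancyTask SimpleProxy object] + [SmartQueue RemoteStore SmartRecord RemoteActor LocalIndex FancyTask SimpleProxy object]
  take RemoteStore:  [RemoteStore SmartRecord RemoteActor LocalIndex FancyTask SimpleProxy object] + [RemoteStore SmartRecord RemoteActor LocalIndex FancyTask SimpleProxy object] + [RemoteStore SmartRecord RemoteActor LocalIndex FancyTask SimpleProxy object]
  take SmartRecord:  [SmartRecord RemoteActor LocalIndex FancyTask SimpleProxy object] + [SmartRecord RemoteActor LocalIndex FancyTask SimpleProxy object] + [SmartRecord RemoteActor LocalIndex FancyTask SimpleProxy object]
  take RemoteActor:  [RemoteActor LocalIndex FancyTask SimpleProxy object] + [RemoteActor LocalIndex FancyTask SimpleProxy object] + [RemoteActor LocalIndex FancyTask SimpleProxy object]
  take LocalIndex:  [LocalIndex FancyTask SimpleProxy object] + [LocalIndex FancyTask SimpleProxy object] + [LocalIndex FancyTask SimpleProxy object]
  take FancyTask:  [FancyTask SimpleProxy object] + [FancyTask SimpleProxy object] + [FancyTask SimpleProxy object]
  take SimpleProxy:  [SimpleProxy object] + [SimpleProxy object] + [SimpleProxy object]
  take object:  [object] + [object] + [object]
MRO: FrozenStore FancyCache SecureGraph SimpleRecord FrozenAgent AbstractTask SmartQueue RemoteStore SmartRecord RemoteActor LocalIndex FancyTask SimpleProxy object
FrozenAgent sits at index 4.

4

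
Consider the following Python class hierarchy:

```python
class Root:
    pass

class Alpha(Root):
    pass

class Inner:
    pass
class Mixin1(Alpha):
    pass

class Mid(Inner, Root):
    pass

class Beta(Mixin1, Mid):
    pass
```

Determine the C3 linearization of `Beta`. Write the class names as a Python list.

L[Beta] = Beta + merge(L[Mixin1], L[Mid], [Mixin1 Mid])
  take Mixin1:  [Mixin1 Alpha Root object] + [Mid Inner Root object] + [Mixin1 Mid]
  take Alpha:  [Alpha Root object] + [Mid Inner Root object] + [Mid]
  take Mid:  [Root object] + [Mid Inner Root object] + [Mid]
  take Inner:  [Root object] + [Inner Root object]
  take Root:  [Root object] + [Root object]
  take object:  [object] + [object]

[Beta, Mixin1, Alpha, Mid, Inner, Root, object]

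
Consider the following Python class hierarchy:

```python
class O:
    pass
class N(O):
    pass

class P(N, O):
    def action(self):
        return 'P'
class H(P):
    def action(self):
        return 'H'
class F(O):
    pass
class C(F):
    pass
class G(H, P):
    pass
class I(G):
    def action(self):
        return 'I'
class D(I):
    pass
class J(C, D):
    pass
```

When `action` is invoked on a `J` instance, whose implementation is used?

L[J] = J + merge(L[C], L[D], [C D])
  take C:  [C F O object] + [D I G H P N O object] + [C D]
  take F:  [F O object] + [D I G H P N O object] + [D]
  take D:  [O object] + [D I G H P N O object] + [D]
  take I:  [O object] + [I G H P N O object]
  take G:  [O object] + [G H P N O object]
  take H:  [O object] + [H P N O object]
  take P:  [O object] + [P N O object]
  take N:  [O object] + [N O object]
  take O:  [O object] + [O object]
  take object:  [object] + [object]
MRO: J C F D I G H P N O object
action is defined in: H, I, P. First along the MRO is I.

I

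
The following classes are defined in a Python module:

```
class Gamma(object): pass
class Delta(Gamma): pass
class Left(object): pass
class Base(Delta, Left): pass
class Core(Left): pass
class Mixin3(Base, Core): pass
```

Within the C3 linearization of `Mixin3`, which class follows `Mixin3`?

Base

L[Mixin3] = Mixin3 + merge(L[Base], L[Core], [Base Core])
  take Base:  [Base Delta Gamma Left object] + [Core Left object] + [Base Core]
  take Delta:  [Delta Gamma Left object] + [Core Left object] + [Core]
  take Gamma:  [Gamma Left object] + [Core Left object] + [Core]
  take Core:  [Left object] + [Core Left object] + [Core]
  take Left:  [Left object] + [Left object]
  take object:  [object] + [object]
MRO: Mixin3 Base Delta Gamma Core Left object
Mixin3 is at position 0; next is Base.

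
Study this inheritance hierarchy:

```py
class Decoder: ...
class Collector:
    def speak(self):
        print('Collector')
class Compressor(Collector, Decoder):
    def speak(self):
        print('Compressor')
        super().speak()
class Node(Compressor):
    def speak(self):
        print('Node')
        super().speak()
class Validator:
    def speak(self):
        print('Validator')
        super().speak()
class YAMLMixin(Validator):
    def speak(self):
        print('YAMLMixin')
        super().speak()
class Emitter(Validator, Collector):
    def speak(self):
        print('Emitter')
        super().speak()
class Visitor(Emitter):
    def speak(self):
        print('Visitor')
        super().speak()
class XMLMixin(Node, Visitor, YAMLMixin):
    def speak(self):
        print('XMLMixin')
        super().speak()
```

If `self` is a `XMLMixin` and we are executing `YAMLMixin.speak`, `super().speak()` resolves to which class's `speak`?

Validator

L[XMLMixin] = XMLMixin + merge(L[Node], L[Visitor], L[YAMLMixin], [Node Visitor YAMLMixin])
  take Node:  [Node Compressor Collector Decoder object] + [Visitor Emitter Validator Collector object] + [YAMLMixin Validator object] + [Node Visitor YAMLMixin]
  take Compressor:  [Compressor Collector Decoder object] + [Visitor Emitter Validator Collector object] + [YAMLMixin Validator object] + [Visitor YAMLMixin]
  take Visitor:  [Collector Decoder object] + [Visitor Emitter Validator Collector object] + [YAMLMixin Validator object] + [Visitor YAMLMixin]
  take Emitter:  [Collector Decoder object] + [Emitter Validator Collector object] + [YAMLMixin Validator object] + [YAMLMixin]
  take YAMLMixin:  [Collector Decoder object] + [Validator Collector object] + [YAMLMixin Validator object] + [YAMLMixin]
  take Validator:  [Collector Decoder object] + [Validator Collector object] + [Validator object]
  take Collector:  [Collector Decoder object] + [Collector object] + [object]
  take Decoder:  [Decoder object] + [object] + [object]
  take object:  [object] + [object] + [object]
MRO: XMLMixin Node Compressor Visitor Emitter YAMLMixin Validator Collector Decoder object
super() in YAMLMixin.speak on a XMLMixin instance goes to the class after YAMLMixin in XMLMixin's MRO: Validator.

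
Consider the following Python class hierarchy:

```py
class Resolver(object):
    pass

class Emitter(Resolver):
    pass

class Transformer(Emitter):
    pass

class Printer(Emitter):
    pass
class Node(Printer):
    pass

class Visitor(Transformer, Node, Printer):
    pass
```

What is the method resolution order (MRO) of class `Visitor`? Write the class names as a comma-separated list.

L[Visitor] = Visitor + merge(L[Transformer], L[Node], L[Printer], [Transformer Node Printer])
  take Transformer:  [Transformer Emitter Resolver object] + [Node Printer Emitter Resolver object] + [Printer Emitter Resolver object] + [Transformer Node Printer]
  take Node:  [Emitter Resolver object] + [Node Printer Emitter Resolver object] + [Printer Emitter Resolver object] + [Node Printer]
  take Printer:  [Emitter Resolver object] + [Printer Emitter Resolver object] + [Printer Emitter Resolver object] + [Printer]
  take Emitter:  [Emitter Resolver object] + [Emitter Resolver object] + [Emitter Resolver object]
  take Resolver:  [Resolver object] + [Resolver object] + [Resolver object]
  take object:  [object] + [object] + [object]

Visitor, Transformer, Node, Printer, Emitter, Resolver, object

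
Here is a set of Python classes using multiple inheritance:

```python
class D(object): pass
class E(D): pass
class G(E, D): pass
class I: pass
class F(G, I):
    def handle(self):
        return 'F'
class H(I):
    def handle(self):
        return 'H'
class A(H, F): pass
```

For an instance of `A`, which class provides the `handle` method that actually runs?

H

L[A] = A + merge(L[H], L[F], [H F])
  take H:  [H I object] + [F G E D I object] + [H F]
  take F:  [I object] + [F G E D I object] + [F]
  take G:  [I object] + [G E D I object]
  take E:  [I object] + [E D I object]
  take D:  [I object] + [D I object]
  take I:  [I object] + [I object]
  take object:  [object] + [object]
MRO: A H F G E D I object
handle is defined in: F, H. First along the MRO is H.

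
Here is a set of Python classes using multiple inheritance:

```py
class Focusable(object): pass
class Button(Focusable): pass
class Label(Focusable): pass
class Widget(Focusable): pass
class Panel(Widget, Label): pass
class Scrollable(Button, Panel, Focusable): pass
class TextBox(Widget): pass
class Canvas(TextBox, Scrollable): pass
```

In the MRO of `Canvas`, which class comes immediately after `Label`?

L[Canvas] = Canvas + merge(L[TextBox], L[Scrollable], [TextBox Scrollable])
  take TextBox:  [TextBox Widget Focusable object] + [Scrollable Button Panel Widget Label Focusable object] + [TextBox Scrollable]
  take Scrollable:  [Widget Focusable object] + [Scrollable Button Panel Widget Label Focusable object] + [Scrollable]
  take Button:  [Widget Focusable object] + [Button Panel Widget Label Focusable object]
  take Panel:  [Widget Focusable object] + [Panel Widget Label Focusable object]
  take Widget:  [Widget Focusable object] + [Widget Label Focusable object]
  take Label:  [Focusable object] + [Label Focusable object]
  take Focusable:  [Focusable object] + [Focusable object]
  take object:  [object] + [object]
MRO: Canvas TextBox Scrollable Button Panel Widget Label Focusable object
Label is at position 6; next is Focusable.

Focusable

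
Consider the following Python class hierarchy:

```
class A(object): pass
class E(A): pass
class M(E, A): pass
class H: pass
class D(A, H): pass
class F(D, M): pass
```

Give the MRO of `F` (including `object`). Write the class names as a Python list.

L[F] = F + merge(L[D], L[M], [D M])
  take D:  [D A H object] + [M E A object] + [D M]
  take M:  [A H object] + [M E A object] + [M]
  take E:  [A H object] + [E A object]
  take A:  [A H object] + [A object]
  take H:  [H object] + [object]
  take object:  [object] + [object]

[F, D, M, E, A, H, object]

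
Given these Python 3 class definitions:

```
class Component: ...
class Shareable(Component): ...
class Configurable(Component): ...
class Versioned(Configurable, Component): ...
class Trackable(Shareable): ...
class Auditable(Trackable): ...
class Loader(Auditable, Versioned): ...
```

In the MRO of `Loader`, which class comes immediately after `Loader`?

Auditable

L[Loader] = Loader + merge(L[Auditable], L[Versioned], [Auditable Versioned])
  take Auditable:  [Auditable Trackable Shareable Component object] + [Versioned Configurable Component object] + [Auditable Versioned]
  take Trackable:  [Trackable Shareable Component object] + [Versioned Configurable Component object] + [Versioned]
  take Shareable:  [Shareable Component object] + [Versioned Configurable Component object] + [Versioned]
  take Versioned:  [Component object] + [Versioned Configurable Component object] + [Versioned]
  take Configurable:  [Component object] + [Configurable Component object]
  take Component:  [Component object] + [Component object]
  take object:  [object] + [object]
MRO: Loader Auditable Trackable Shareable Versioned Configurable Component object
Loader is at position 0; next is Auditable.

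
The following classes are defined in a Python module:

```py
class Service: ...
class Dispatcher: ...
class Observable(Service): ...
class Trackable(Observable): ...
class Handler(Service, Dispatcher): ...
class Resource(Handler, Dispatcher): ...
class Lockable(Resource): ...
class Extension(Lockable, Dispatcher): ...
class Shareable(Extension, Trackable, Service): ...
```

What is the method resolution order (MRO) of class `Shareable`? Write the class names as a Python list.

[Shareable, Extension, Lockable, Resource, Handler, Trackable, Observable, Service, Dispatcher, object]

L[Shareable] = Shareable + merge(L[Extension], L[Trackable], L[Service], [Extension Trackable Service])
  take Extension:  [Extension Lockable Resource Handler Service Dispatcher object] + [Trackable Observable Service object] + [Service object] + [Extension Trackable Service]
  take Lockable:  [Lockable Resource Handler Service Dispatcher object] + [Trackable Observable Service object] + [Service object] + [Trackable Service]
  take Resource:  [Resource Handler Service Dispatcher object] + [Trackable Observable Service object] + [Service object] + [Trackable Service]
  take Handler:  [Handler Service Dispatcher object] + [Trackable Observable Service object] + [Service object] + [Trackable Service]
  take Trackable:  [Service Dispatcher object] + [Trackable Observable Service object] + [Service object] + [Trackable Service]
  take Observable:  [Service Dispatcher object] + [Observable Service object] + [Service object] + [Service]
  take Service:  [Service Dispatcher object] + [Service object] + [Service object] + [Service]
  take Dispatcher:  [Dispatcher object] + [object] + [object]
  take object:  [object] + [object] + [object]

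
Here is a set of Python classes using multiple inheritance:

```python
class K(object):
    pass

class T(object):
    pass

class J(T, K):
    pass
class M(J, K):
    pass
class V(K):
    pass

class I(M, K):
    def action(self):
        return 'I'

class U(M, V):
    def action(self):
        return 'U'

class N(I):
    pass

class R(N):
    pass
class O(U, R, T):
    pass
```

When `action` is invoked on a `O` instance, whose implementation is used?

U

L[O] = O + merge(L[U], L[R], L[T], [U R T])
  take U:  [U M J T V K object] + [R N I M J T K object] + [T object] + [U R T]
  take R:  [M J T V K object] + [R N I M J T K object] + [T object] + [R T]
  take N:  [M J T V K object] + [N I M J T K object] + [T object] + [T]
  take I:  [M J T V K object] + [I M J T K object] + [T object] + [T]
  take M:  [M J T V K object] + [M J T K object] + [T object] + [T]
  take J:  [J T V K object] + [J T K object] + [T object] + [T]
  take T:  [T V K object] + [T K object] + [T object] + [T]
  take V:  [V K object] + [K object] + [object]
  take K:  [K object] + [K object] + [object]
  take object:  [object] + [object] + [object]
MRO: O U R N I M J T V K object
action is defined in: I, U. First along the MRO is U.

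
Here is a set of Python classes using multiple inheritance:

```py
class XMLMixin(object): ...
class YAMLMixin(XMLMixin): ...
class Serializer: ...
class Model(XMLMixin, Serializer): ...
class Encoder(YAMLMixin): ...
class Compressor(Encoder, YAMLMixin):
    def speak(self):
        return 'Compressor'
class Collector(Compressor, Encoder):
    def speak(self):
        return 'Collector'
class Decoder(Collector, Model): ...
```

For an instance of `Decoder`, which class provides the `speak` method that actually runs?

L[Decoder] = Decoder + merge(L[Collector], L[Model], [Collector Model])
  take Collector:  [Collector Compressor Encoder YAMLMixin XMLMixin object] + [Model XMLMixin Serializer object] + [Collector Model]
  take Compressor:  [Compressor Encoder YAMLMixin XMLMixin object] + [Model XMLMixin Serializer object] + [Model]
  take Encoder:  [Encoder YAMLMixin XMLMixin object] + [Model XMLMixin Serializer object] + [Model]
  take YAMLMixin:  [YAMLMixin XMLMixin object] + [Model XMLMixin Serializer object] + [Model]
  take Model:  [XMLMixin object] + [Model XMLMixin Serializer object] + [Model]
  take XMLMixin:  [XMLMixin object] + [XMLMixin Serializer object]
  take Serializer:  [object] + [Serializer object]
  take object:  [object] + [object]
MRO: Decoder Collector Compressor Encoder YAMLMixin Model XMLMixin Serializer object
speak is defined in: Collector, Compressor. First along the MRO is Collector.

Collector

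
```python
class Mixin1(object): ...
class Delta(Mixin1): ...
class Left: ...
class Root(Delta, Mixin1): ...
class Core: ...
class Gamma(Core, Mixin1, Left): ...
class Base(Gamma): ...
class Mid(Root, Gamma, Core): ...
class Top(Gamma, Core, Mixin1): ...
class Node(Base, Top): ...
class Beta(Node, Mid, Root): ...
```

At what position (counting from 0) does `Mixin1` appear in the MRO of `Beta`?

9

L[Beta] = Beta + merge(L[Node], L[Mid], L[Root], [Node Mid Root])
  take Node:  [Node Base Top Gamma Core Mixin1 Left object] + [Mid Root Delta Gamma Core Mixin1 Left object] + [Root Delta Mixin1 object] + [Node Mid Root]
  take Base:  [Base Top Gamma Core Mixin1 Left object] + [Mid Root Delta Gamma Core Mixin1 Left object] + [Root Delta Mixin1 object] + [Mid Root]
  take Top:  [Top Gamma Core Mixin1 Left object] + [Mid Root Delta Gamma Core Mixin1 Left object] + [Root Delta Mixin1 object] + [Mid Root]
  take Mid:  [Gamma Core Mixin1 Left object] + [Mid Root Delta Gamma Core Mixin1 Left object] + [Root Delta Mixin1 object] + [Mid Root]
  take Root:  [Gamma Core Mixin1 Left object] + [Root Delta Gamma Core Mixin1 Left object] + [Root Delta Mixin1 object] + [Root]
  take Delta:  [Gamma Core Mixin1 Left object] + [Delta Gamma Core Mixin1 Left object] + [Delta Mixin1 object]
  take Gamma:  [Gamma Core Mixin1 Left object] + [Gamma Core Mixin1 Left object] + [Mixin1 object]
  take Core:  [Core Mixin1 Left object] + [Core Mixin1 Left object] + [Mixin1 object]
  take Mixin1:  [Mixin1 Left object] + [Mixin1 Left object] + [Mixin1 object]
  take Left:  [Left object] + [Left object] + [object]
  take object:  [object] + [object] + [object]
MRO: Beta Node Base Top Mid Root Delta Gamma Core Mixin1 Left object
Mixin1 sits at index 9.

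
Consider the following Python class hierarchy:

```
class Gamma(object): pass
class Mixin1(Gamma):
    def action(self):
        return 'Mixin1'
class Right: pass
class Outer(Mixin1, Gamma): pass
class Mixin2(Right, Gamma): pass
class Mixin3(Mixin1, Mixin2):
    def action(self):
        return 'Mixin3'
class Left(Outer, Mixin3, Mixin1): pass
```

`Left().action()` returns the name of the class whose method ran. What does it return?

L[Left] = Left + merge(L[Outer], L[Mixin3], L[Mixin1], [Outer Mixin3 Mixin1])
  take Outer:  [Outer Mixin1 Gamma object] + [Mixin3 Mixin1 Mixin2 Right Gamma object] + [Mixin1 Gamma object] + [Outer Mixin3 Mixin1]
  take Mixin3:  [Mixin1 Gamma object] + [Mixin3 Mixin1 Mixin2 Right Gamma object] + [Mixin1 Gamma object] + [Mixin3 Mixin1]
  take Mixin1:  [Mixin1 Gamma object] + [Mixin1 Mixin2 Right Gamma object] + [Mixin1 Gamma object] + [Mixin1]
  take Mixin2:  [Gamma object] + [Mixin2 Right Gamma object] + [Gamma object]
  take Right:  [Gamma object] + [Right Gamma object] + [Gamma object]
  take Gamma:  [Gamma object] + [Gamma object] + [Gamma object]
  take object:  [object] + [object] + [object]
MRO: Left Outer Mixin3 Mixin1 Mixin2 Right Gamma object
action is defined in: Mixin1, Mixin3. First along the MRO is Mixin3.

Mixin3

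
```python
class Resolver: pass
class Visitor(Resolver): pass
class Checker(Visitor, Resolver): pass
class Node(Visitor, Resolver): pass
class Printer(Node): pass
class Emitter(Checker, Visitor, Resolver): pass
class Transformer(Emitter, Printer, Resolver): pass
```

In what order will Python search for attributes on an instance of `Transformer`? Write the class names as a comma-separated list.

Transformer, Emitter, Checker, Printer, Node, Visitor, Resolver, object

L[Transformer] = Transformer + merge(L[Emitter], L[Printer], L[Resolver], [Emitter Printer Resolver])
  take Emitter:  [Emitter Checker Visitor Resolver object] + [Printer Node Visitor Resolver object] + [Resolver object] + [Emitter Printer Resolver]
  take Checker:  [Checker Visitor Resolver object] + [Printer Node Visitor Resolver object] + [Resolver object] + [Printer Resolver]
  take Printer:  [Visitor Resolver object] + [Printer Node Visitor Resolver object] + [Resolver object] + [Printer Resolver]
  take Node:  [Visitor Resolver object] + [Node Visitor Resolver object] + [Resolver object] + [Resolver]
  take Visitor:  [Visitor Resolver object] + [Visitor Resolver object] + [Resolver object] + [Resolver]
  take Resolver:  [Resolver object] + [Resolver object] + [Resolver object] + [Resolver]
  take object:  [object] + [object] + [object]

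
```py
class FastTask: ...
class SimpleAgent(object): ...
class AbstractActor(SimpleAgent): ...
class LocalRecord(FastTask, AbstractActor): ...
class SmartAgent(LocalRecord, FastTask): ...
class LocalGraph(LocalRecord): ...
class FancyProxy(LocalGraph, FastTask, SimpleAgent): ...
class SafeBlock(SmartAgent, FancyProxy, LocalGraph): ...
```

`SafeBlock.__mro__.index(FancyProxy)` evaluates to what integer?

2

L[SafeBlock] = SafeBlock + merge(L[SmartAgent], L[FancyProxy], L[LocalGraph], [SmartAgent FancyProxy LocalGraph])
  take SmartAgent:  [SmartAgent LocalRecord FastTask AbstractActor SimpleAgent object] + [FancyProxy LocalGraph LocalRecord FastTask AbstractActor SimpleAgent object] + [LocalGraph LocalRecord FastTask AbstractActor SimpleAgent object] + [SmartAgent FancyProxy LocalGraph]
  take FancyProxy:  [LocalRecord FastTask AbstractActor SimpleAgent object] + [FancyProxy LocalGraph LocalRecord FastTask AbstractActor SimpleAgent object] + [LocalGraph LocalRecord FastTask AbstractActor SimpleAgent object] + [FancyProxy LocalGraph]
  take LocalGraph:  [LocalRecord FastTask AbstractActor SimpleAgent object] + [LocalGraph LocalRecord FastTask AbstractActor SimpleAgent object] + [LocalGraph LocalRecord FastTask AbstractActor SimpleAgent object] + [LocalGraph]
  take LocalRecord:  [LocalRecord FastTask AbstractActor SimpleAgent object] + [LocalRecord FastTask AbstractActor SimpleAgent object] + [LocalRecord FastTask AbstractActor SimpleAgent object]
  take FastTask:  [FastTask AbstractActor SimpleAgent object] + [FastTask AbstractActor SimpleAgent object] + [FastTask AbstractActor SimpleAgent object]
  take AbstractActor:  [AbstractActor SimpleAgent object] + [AbstractActor SimpleAgent object] + [AbstractActor SimpleAgent object]
  take SimpleAgent:  [SimpleAgent object] + [SimpleAgent object] + [SimpleAgent object]
  take object:  [object] + [object] + [object]
MRO: SafeBlock SmartAgent FancyProxy LocalGraph LocalRecord FastTask AbstractActor SimpleAgent object
FancyProxy sits at index 2.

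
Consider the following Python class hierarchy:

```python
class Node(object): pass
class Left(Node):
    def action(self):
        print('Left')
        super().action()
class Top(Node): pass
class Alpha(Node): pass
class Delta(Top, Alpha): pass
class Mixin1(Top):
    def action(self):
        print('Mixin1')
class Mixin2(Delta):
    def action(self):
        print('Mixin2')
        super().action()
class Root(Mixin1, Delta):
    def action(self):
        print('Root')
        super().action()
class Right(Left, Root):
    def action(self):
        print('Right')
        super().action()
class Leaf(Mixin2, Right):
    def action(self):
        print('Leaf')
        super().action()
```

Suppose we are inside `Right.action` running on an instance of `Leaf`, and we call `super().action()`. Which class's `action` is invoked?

Left

L[Leaf] = Leaf + merge(L[Mixin2], L[Right], [Mixin2 Right])
  take Mixin2:  [Mixin2 Delta Top Alpha Node object] + [Right Left Root Mixin1 Delta Top Alpha Node object] + [Mixin2 Right]
  take Right:  [Delta Top Alpha Node object] + [Right Left Root Mixin1 Delta Top Alpha Node object] + [Right]
  take Left:  [Delta Top Alpha Node object] + [Left Root Mixin1 Delta Top Alpha Node object]
  take Root:  [Delta Top Alpha Node object] + [Root Mixin1 Delta Top Alpha Node object]
  take Mixin1:  [Delta Top Alpha Node object] + [Mixin1 Delta Top Alpha Node object]
  take Delta:  [Delta Top Alpha Node object] + [Delta Top Alpha Node object]
  take Top:  [Top Alpha Node object] + [Top Alpha Node object]
  take Alpha:  [Alpha Node object] + [Alpha Node object]
  take Node:  [Node object] + [Node object]
  take object:  [object] + [object]
MRO: Leaf Mixin2 Right Left Root Mixin1 Delta Top Alpha Node object
super() in Right.action on a Leaf instance goes to the class after Right in Leaf's MRO: Left.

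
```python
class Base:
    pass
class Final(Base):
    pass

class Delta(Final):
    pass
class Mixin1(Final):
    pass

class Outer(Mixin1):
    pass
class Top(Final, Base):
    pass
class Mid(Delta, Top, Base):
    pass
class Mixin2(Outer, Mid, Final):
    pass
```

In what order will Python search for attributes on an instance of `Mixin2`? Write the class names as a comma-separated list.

Mixin2, Outer, Mixin1, Mid, Delta, Top, Final, Base, object

L[Mixin2] = Mixin2 + merge(L[Outer], L[Mid], L[Final], [Outer Mid Final])
  take Outer:  [Outer Mixin1 Final Base object] + [Mid Delta Top Final Base object] + [Final Base object] + [Outer Mid Final]
  take Mixin1:  [Mixin1 Final Base object] + [Mid Delta Top Final Base object] + [Final Base object] + [Mid Final]
  take Mid:  [Final Base object] + [Mid Delta Top Final Base object] + [Final Base object] + [Mid Final]
  take Delta:  [Final Base object] + [Delta Top Final Base object] + [Final Base object] + [Final]
  take Top:  [Final Base object] + [Top Final Base object] + [Final Base object] + [Final]
  take Final:  [Final Base object] + [Final Base object] + [Final Base object] + [Final]
  take Base:  [Base object] + [Base object] + [Base object]
  take object:  [object] + [object] + [object]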